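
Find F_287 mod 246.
13

Matrix identity: Q^n = [[F_(n+1), F_n], [F_n, F_(n-1)]] with Q = [[1,1],[1,0]].
n = 287 = 100011111₂. Square-and-multiply, entries mod 246:
Q^1 = [[1,1],[1,0]]
Q^2 = (Q^1)² = [[2,1],[1,1]]
Q^4 = (Q^2)² = [[5,3],[3,2]]
Q^8 = (Q^4)² = [[34,21],[21,13]]
Q^17 = (Q^8)²·Q = [[124,121],[121,3]]
Q^35 = (Q^17)²·Q = [[120,5],[5,115]]
Q^71 = (Q^35)²·Q = [[102,157],[157,191]]
Q^143 = (Q^71)²·Q = [[120,121],[121,245]]
Q^287 = (Q^143)²·Q = [[144,13],[13,131]]
F_287 mod 246 = Q^287[0][1] = 13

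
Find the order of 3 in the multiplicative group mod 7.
6

7 is prime, so ord(3) divides φ(7) = 6.
Divisors of 6: 1, 2, 3, 6.
Repeated squaring: 3^1 ≡ 3, 3^2 ≡ 2, 3^4 ≡ 4 (mod 7).
Test 3^d mod 7 for each divisor d in increasing order:
3^1 ≡ 3
3^2 ≡ 2
3^3 = 3^2·3^1 ≡ 6
3^6 = 3^4·3^2 ≡ 1  ← first divisor giving 1
The order is 6.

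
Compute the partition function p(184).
980462880430

p(n) counts ways to write n as a sum of positive integers (order ignored).
Euler's pentagonal recurrence: p(k) = p(k-1) + p(k-2) - p(k-5) - p(k-7) + p(k-12) + p(k-15) - ... (offsets j(3j∓1)/2, signs ++--, p(0)=1, p(<0)=0).
DP table for k = 0..183: p(0)=1, p(1)=1, p(2)=2, p(3)=3, p(4)=5, p(5)=7, p(6)=11, p(7)=15, p(8)=22, p(9)=30, p(10)=42, p(11)=56, p(12)=77, p(13)=101, p(14)=135, p(15)=176, p(16)=231, p(17)=297, p(18)=385, p(19)=490, p(20)=627, p(21)=792, p(22)=1002, p(23)=1255, p(24)=1575, p(25)=1958, p(26)=2436, p(27)=3010, p(28)=3718, p(29)=4565, p(30)=5604, p(31)=6842, p(32)=8349, p(33)=10143, p(34)=12310, p(35)=14883, p(36)=17977, p(37)=21637, p(38)=26015, p(39)=31185, p(40)=37338, p(41)=44583, p(42)=53174, p(43)=63261, p(44)=75175, p(45)=89134, p(46)=105558, p(47)=124754, p(48)=147273, p(49)=173525, p(50)=204226, p(51)=239943, p(52)=281589, p(53)=329931, p(54)=386155, p(55)=451276, p(56)=526823, p(57)=614154, p(58)=715220, p(59)=831820, p(60)=966467, p(61)=1121505, p(62)=1300156, p(63)=1505499, p(64)=1741630, p(65)=2012558, p(66)=2323520, p(67)=2679689, p(68)=3087735, p(69)=3554345, p(70)=4087968, p(71)=4697205, p(72)=5392783, p(73)=6185689, p(74)=7089500, p(75)=8118264, p(76)=9289091, p(77)=10619863, p(78)=12132164, p(79)=13848650, p(80)=15796476, p(81)=18004327, p(82)=20506255, p(83)=23338469, p(84)=26543660, p(85)=30167357, p(86)=34262962, p(87)=38887673, p(88)=44108109, p(89)=49995925, p(90)=56634173, p(91)=64112359, p(92)=72533807, p(93)=82010177, p(94)=92669720, p(95)=104651419, p(96)=118114304, p(97)=133230930, p(98)=150198136, p(99)=169229875, p(100)=190569292, p(101)=214481126, p(102)=241265379, p(103)=271248950, p(104)=304801365, p(105)=342325709, p(106)=384276336, p(107)=431149389, p(108)=483502844, p(109)=541946240, p(110)=607163746, p(111)=679903203, p(112)=761002156, p(113)=851376628, p(114)=952050665, p(115)=1064144451, p(116)=1188908248, p(117)=1327710076, p(118)=1482074143, p(119)=1653668665, p(120)=1844349560, p(121)=2056148051, p(122)=2291320912, p(123)=2552338241, p(124)=2841940500, p(125)=3163127352, p(126)=3519222692, p(127)=3913864295, p(128)=4351078600, p(129)=4835271870, p(130)=5371315400, p(131)=5964539504, p(132)=6620830889, p(133)=7346629512, p(134)=8149040695, p(135)=9035836076, p(136)=10015581680, p(137)=11097645016, p(138)=12292341831, p(139)=13610949895, p(140)=15065878135, p(141)=16670689208, p(142)=18440293320, p(143)=20390982757, p(144)=22540654445, p(145)=24908858009, p(146)=27517052599, p(147)=30388671978, p(148)=33549419497, p(149)=37027355200, p(150)=40853235313, p(151)=45060624582, p(152)=49686288421, p(153)=54770336324, p(154)=60356673280, p(155)=66493182097, p(156)=73232243759, p(157)=80630964769, p(158)=88751778802, p(159)=97662728555, p(160)=107438159466, p(161)=118159068427, p(162)=129913904637, p(163)=142798995930, p(164)=156919475295, p(165)=172389800255, p(166)=189334822579, p(167)=207890420102, p(168)=228204732751, p(169)=250438925115, p(170)=274768617130, p(171)=301384802048, p(172)=330495499613, p(173)=362326859895, p(174)=397125074750, p(175)=435157697830, p(176)=476715857290, p(177)=522115831195, p(178)=571701605655, p(179)=625846753120, p(180)=684957390936, p(181)=749474411781, p(182)=819876908323, p(183)=896684817527.
Final step: p(184) = p(183) + p(182) - p(179) - p(177) + p(172) + p(169) - p(162) - p(158) + p(149) + p(144) - p(133) - p(127) + p(114) + p(107) - p(92) - p(84) + p(67) + p(58) - p(39) - p(29) + p(8)
= 896684817527 + 819876908323 - 625846753120 - 522115831195 + 330495499613 + 250438925115 - 129913904637 - 88751778802 + 37027355200 + 22540654445 - 7346629512 - 3913864295 + 952050665 + 431149389 - 72533807 - 26543660 + 2679689 + 715220 - 31185 - 4565 + 22
= 980462880430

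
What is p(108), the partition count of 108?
483502844

p(n) counts ways to write n as a sum of positive integers (order ignored).
Euler's pentagonal recurrence: p(k) = p(k-1) + p(k-2) - p(k-5) - p(k-7) + p(k-12) + p(k-15) - ... (offsets j(3j∓1)/2, signs ++--, p(0)=1, p(<0)=0).
DP table for k = 0..107: p(0)=1, p(1)=1, p(2)=2, p(3)=3, p(4)=5, p(5)=7, p(6)=11, p(7)=15, p(8)=22, p(9)=30, p(10)=42, p(11)=56, p(12)=77, p(13)=101, p(14)=135, p(15)=176, p(16)=231, p(17)=297, p(18)=385, p(19)=490, p(20)=627, p(21)=792, p(22)=1002, p(23)=1255, p(24)=1575, p(25)=1958, p(26)=2436, p(27)=3010, p(28)=3718, p(29)=4565, p(30)=5604, p(31)=6842, p(32)=8349, p(33)=10143, p(34)=12310, p(35)=14883, p(36)=17977, p(37)=21637, p(38)=26015, p(39)=31185, p(40)=37338, p(41)=44583, p(42)=53174, p(43)=63261, p(44)=75175, p(45)=89134, p(46)=105558, p(47)=124754, p(48)=147273, p(49)=173525, p(50)=204226, p(51)=239943, p(52)=281589, p(53)=329931, p(54)=386155, p(55)=451276, p(56)=526823, p(57)=614154, p(58)=715220, p(59)=831820, p(60)=966467, p(61)=1121505, p(62)=1300156, p(63)=1505499, p(64)=1741630, p(65)=2012558, p(66)=2323520, p(67)=2679689, p(68)=3087735, p(69)=3554345, p(70)=4087968, p(71)=4697205, p(72)=5392783, p(73)=6185689, p(74)=7089500, p(75)=8118264, p(76)=9289091, p(77)=10619863, p(78)=12132164, p(79)=13848650, p(80)=15796476, p(81)=18004327, p(82)=20506255, p(83)=23338469, p(84)=26543660, p(85)=30167357, p(86)=34262962, p(87)=38887673, p(88)=44108109, p(89)=49995925, p(90)=56634173, p(91)=64112359, p(92)=72533807, p(93)=82010177, p(94)=92669720, p(95)=104651419, p(96)=118114304, p(97)=133230930, p(98)=150198136, p(99)=169229875, p(100)=190569292, p(101)=214481126, p(102)=241265379, p(103)=271248950, p(104)=304801365, p(105)=342325709, p(106)=384276336, p(107)=431149389.
Final step: p(108) = p(107) + p(106) - p(103) - p(101) + p(96) + p(93) - p(86) - p(82) + p(73) + p(68) - p(57) - p(51) + p(38) + p(31) - p(16) - p(8)
= 431149389 + 384276336 - 271248950 - 214481126 + 118114304 + 82010177 - 34262962 - 20506255 + 6185689 + 3087735 - 614154 - 239943 + 26015 + 6842 - 231 - 22
= 483502844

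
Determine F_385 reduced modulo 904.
457

Matrix identity: Q^n = [[F_(n+1), F_n], [F_n, F_(n-1)]] with Q = [[1,1],[1,0]].
n = 385 = 110000001₂. Square-and-multiply, entries mod 904:
Q^1 = [[1,1],[1,0]]
Q^3 = (Q^1)²·Q = [[3,2],[2,1]]
Q^6 = (Q^3)² = [[13,8],[8,5]]
Q^12 = (Q^6)² = [[233,144],[144,89]]
Q^24 = (Q^12)² = [[897,264],[264,633]]
Q^48 = (Q^24)² = [[137,736],[736,305]]
Q^96 = (Q^48)² = [[889,776],[776,113]]
Q^192 = (Q^96)² = [[337,112],[112,225]]
Q^385 = (Q^192)²·Q = [[121,457],[457,568]]
F_385 mod 904 = Q^385[0][1] = 457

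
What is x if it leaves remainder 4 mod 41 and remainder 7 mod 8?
127

Using Chinese Remainder Theorem:
M = 41 × 8 = 328
M1 = 8, M2 = 41
y1 = 8^(-1) mod 41 = 36
y2 = 41^(-1) mod 8 = 1
x = (4×8×36 + 7×41×1) mod 328 = 127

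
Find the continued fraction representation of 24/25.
[0; 1, 24]

Euclidean algorithm steps:
24 = 0 × 25 + 24
25 = 1 × 24 + 1
24 = 24 × 1 + 0
Continued fraction: [0; 1, 24]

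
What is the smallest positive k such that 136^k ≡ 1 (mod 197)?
98

197 is prime, so ord(136) divides φ(197) = 196.
Divisors of 196: 1, 2, 4, 7, 14, 28, 49, 98, 196.
Repeated squaring: 136^1 ≡ 136, 136^2 ≡ 175, 136^4 ≡ 90, 136^8 ≡ 23, 136^16 ≡ 135, 136^32 ≡ 101, 136^64 ≡ 154, 136^128 ≡ 76 (mod 197).
Test 136^d mod 197 for each divisor d in increasing order:
136^1 ≡ 136
136^2 ≡ 175
136^4 ≡ 90
136^7 = 136^4·136^2·136^1 ≡ 19
136^14 = 136^8·136^4·136^2 ≡ 164
136^28 = 136^16·136^8·136^4 ≡ 104
136^49 = 136^32·136^16·136^1 ≡ 196
136^98 = 136^64·136^32·136^2 ≡ 1  ← first divisor giving 1
The order is 98.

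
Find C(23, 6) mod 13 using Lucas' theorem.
2

Using Lucas' theorem:
Write n=23 and k=6 in base 13:
n in base 13: [1, 10]
k in base 13: [0, 6]
C(23,6) mod 13 = ∏ C(n_i, k_i) mod 13
Digit binomials (mod 13): C(1,0) = 1; C(10,6) = 210 ≡ 2
Product: 1 × 2 = 2 ≡ 2 (mod 13)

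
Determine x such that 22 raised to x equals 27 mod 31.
9

Baby-step giant-step with step n = ⌈√31⌉ = 6.
Baby steps 22^j mod 31 (j:value) for j=0..5: 0:1, 1:22, 2:19, 3:15, 4:20, 5:6.
Giant-step multiplier: 22^(-6) ≡ 22^(30-6) = 22^24 ≡ 4 (mod 31).
Giant steps γ_i = 27·4^i mod 31: γ_0=27, γ_1=15 (in table at j=3).
x = i·n + j = 1·6 + 3 = 9.
Check: 22^9 ≡ 27 (mod 31).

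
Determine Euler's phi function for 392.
168

392 = 2^3 × 7^2
φ(n) = n × ∏(1 - 1/p) for each prime p dividing n
φ(392) = 392 × (1 - 1/2) × (1 - 1/7) = 168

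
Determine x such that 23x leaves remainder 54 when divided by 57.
x ≡ 42 (mod 57)

gcd(23, 57) = 1, which divides 54, so solutions exist.
Find 23^(-1) mod 57 by the extended Euclidean algorithm:
57 = 2 × 23 + 11  ⟹  11 = (1)·57 + (-2)·23
23 = 2 × 11 + 1  ⟹  1 = (-2)·57 + (5)·23
So (5)·23 ≡ 1 (mod 57), i.e. 23^(-1) ≡ 5 (mod 57).
x ≡ 5 × 54 = 270 ≡ 42 (mod 57).
Check: 23 × 42 = 966 ≡ 54 (mod 57).
Unique solution: x ≡ 42 (mod 57)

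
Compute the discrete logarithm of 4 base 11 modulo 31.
6

Baby-step giant-step with step n = ⌈√31⌉ = 6.
Baby steps 11^j mod 31 (j:value) for j=0..5: 0:1, 1:11, 2:28, 3:29, 4:9, 5:6.
Giant-step multiplier: 11^(-6) ≡ 11^(30-6) = 11^24 ≡ 8 (mod 31).
Giant steps γ_i = 4·8^i mod 31: γ_0=4, γ_1=1 (in table at j=0).
x = i·n + j = 1·6 + 0 = 6.
Check: 11^6 ≡ 4 (mod 31).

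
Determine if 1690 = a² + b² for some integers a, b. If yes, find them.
3² + 41² (a=3, b=41)

Factorization: 1690 = 2 × 5 × 13^2
By Fermat: n is sum of two squares iff every prime p ≡ 3 (mod 4) appears to even power.
All primes ≡ 3 (mod 4) appear to even power.
Search a = 0, 1, 2, … for 1690 - a² a perfect square: first hit at a = 3: 1690 - 9 = 1681 = 41².
1690 = 3² + 41² = 9 + 1681 ✓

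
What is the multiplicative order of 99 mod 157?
13

157 is prime, so ord(99) divides φ(157) = 156.
Divisors of 156: 1, 2, 3, 4, 6, 12, 13, 26, 39, 52, 78, 156.
Repeated squaring: 99^1 ≡ 99, 99^2 ≡ 67, 99^4 ≡ 93, 99^8 ≡ 14, 99^16 ≡ 39, 99^32 ≡ 108, 99^64 ≡ 46, 99^128 ≡ 75 (mod 157).
Test 99^d mod 157 for each divisor d in increasing order:
99^1 ≡ 99
99^2 ≡ 67
99^3 = 99^2·99^1 ≡ 39
99^4 ≡ 93
99^6 = 99^4·99^2 ≡ 108
99^12 = 99^8·99^4 ≡ 46
99^13 = 99^8·99^4·99^1 ≡ 1  ← first divisor giving 1
The order is 13.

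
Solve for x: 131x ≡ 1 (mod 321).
272

gcd(131, 321) = 1, so the inverse exists.
Extended Euclidean algorithm on (321, 131):
321 = 2 × 131 + 59  ⟹  59 = (1)·321 + (-2)·131
131 = 2 × 59 + 13  ⟹  13 = (-2)·321 + (5)·131
59 = 4 × 13 + 7  ⟹  7 = (9)·321 + (-22)·131
13 = 1 × 7 + 6  ⟹  6 = (-11)·321 + (27)·131
7 = 1 × 6 + 1  ⟹  1 = (20)·321 + (-49)·131
So (-49)·131 ≡ 1 (mod 321), i.e. 131^(-1) ≡ -49 ≡ 272 (mod 321).
Check: 131 × 272 = 35632 ≡ 1 (mod 321)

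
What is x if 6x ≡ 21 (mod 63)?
x ≡ 14 (mod 21)

gcd(6, 63) = 3, which divides 21, so solutions exist.
Divide through by 3: 2x ≡ 7 (mod 21).
Find 2^(-1) mod 21 by the extended Euclidean algorithm:
21 = 10 × 2 + 1  ⟹  1 = (1)·21 + (-10)·2
So (-10)·2 ≡ 1 (mod 21), i.e. 2^(-1) ≡ -10 ≡ 11 (mod 21).
x ≡ 11 × 7 = 77 ≡ 14 (mod 21).
Check: 6 × 14 = 84 ≡ 21 (mod 63).
x ≡ 14 (mod 21), giving 3 solutions mod 63.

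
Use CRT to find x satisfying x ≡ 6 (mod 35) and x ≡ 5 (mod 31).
811

Using Chinese Remainder Theorem:
M = 35 × 31 = 1085
M1 = 31, M2 = 35
y1 = 31^(-1) mod 35 = 26
y2 = 35^(-1) mod 31 = 8
x = (6×31×26 + 5×35×8) mod 1085 = 811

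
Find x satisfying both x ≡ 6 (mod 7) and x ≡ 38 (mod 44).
258

Using Chinese Remainder Theorem:
M = 7 × 44 = 308
M1 = 44, M2 = 7
y1 = 44^(-1) mod 7 = 4
y2 = 7^(-1) mod 44 = 19
x = (6×44×4 + 38×7×19) mod 308 = 258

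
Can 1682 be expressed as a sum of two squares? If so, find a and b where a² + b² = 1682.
1² + 41² (a=1, b=41)

Factorization: 1682 = 2 × 29^2
By Fermat: n is sum of two squares iff every prime p ≡ 3 (mod 4) appears to even power.
All primes ≡ 3 (mod 4) appear to even power.
Search a = 0, 1, 2, … for 1682 - a² a perfect square: first hit at a = 1: 1682 - 1 = 1681 = 41².
1682 = 1² + 41² = 1 + 1681 ✓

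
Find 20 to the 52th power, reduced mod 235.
100

Repeated squaring. Binary of 52 = 110100.
20^1 ≡ 20 (mod 235); 20^2 ≡ 165 (mod 235); 20^4 ≡ 200 (mod 235); 20^8 ≡ 50 (mod 235); 20^16 ≡ 150 (mod 235); 20^32 ≡ 175 (mod 235)
20^52 = 20^4 × 20^16 × 20^32 ≡ 100 (mod 235)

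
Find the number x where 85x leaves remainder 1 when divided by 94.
73

gcd(85, 94) = 1, so the inverse exists.
Extended Euclidean algorithm on (94, 85):
94 = 1 × 85 + 9  ⟹  9 = (1)·94 + (-1)·85
85 = 9 × 9 + 4  ⟹  4 = (-9)·94 + (10)·85
9 = 2 × 4 + 1  ⟹  1 = (19)·94 + (-21)·85
So (-21)·85 ≡ 1 (mod 94), i.e. 85^(-1) ≡ -21 ≡ 73 (mod 94).
Check: 85 × 73 = 6205 ≡ 1 (mod 94)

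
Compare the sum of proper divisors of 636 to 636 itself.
abundant

Proper divisors of 636: sum = 1 + 2 + 3 + 4 + 6 + 12 + 53 + 106 + 159 + 212 + 318 = 876
Since 876 > 636, 636 is abundant.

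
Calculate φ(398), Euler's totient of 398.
198

398 = 2 × 199
φ(n) = n × ∏(1 - 1/p) for each prime p dividing n
φ(398) = 398 × (1 - 1/2) × (1 - 1/199) = 198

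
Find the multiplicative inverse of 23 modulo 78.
17

gcd(23, 78) = 1, so the inverse exists.
Extended Euclidean algorithm on (78, 23):
78 = 3 × 23 + 9  ⟹  9 = (1)·78 + (-3)·23
23 = 2 × 9 + 5  ⟹  5 = (-2)·78 + (7)·23
9 = 1 × 5 + 4  ⟹  4 = (3)·78 + (-10)·23
5 = 1 × 4 + 1  ⟹  1 = (-5)·78 + (17)·23
So (17)·23 ≡ 1 (mod 78), i.e. 23^(-1) ≡ 17 (mod 78).
Check: 23 × 17 = 391 ≡ 1 (mod 78)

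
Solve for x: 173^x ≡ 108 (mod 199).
145

Baby-step giant-step with step n = ⌈√199⌉ = 15.
Baby steps 173^j mod 199 (j:value) for j=0..14: 0:1, 1:173, 2:79, 3:135, 4:72, 5:118, 6:116, 7:168, 8:10, 9:138, 10:193, 11:156, 12:123, 13:185, 14:165.
Giant-step multiplier: 173^(-15) ≡ 173^(198-15) = 173^183 ≡ 147 (mod 199).
Giant steps γ_i = 108·147^i mod 199: γ_0=108, γ_1=155, γ_2=99, γ_3=26, γ_4=41, γ_5=57, γ_6=21, γ_7=102, γ_8=69, γ_9=193 (in table at j=10).
x = i·n + j = 9·15 + 10 = 145.
Check: 173^145 ≡ 108 (mod 199).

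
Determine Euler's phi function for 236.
116

236 = 2^2 × 59
φ(n) = n × ∏(1 - 1/p) for each prime p dividing n
φ(236) = 236 × (1 - 1/2) × (1 - 1/59) = 116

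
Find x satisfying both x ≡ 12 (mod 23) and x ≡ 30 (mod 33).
426

Using Chinese Remainder Theorem:
M = 23 × 33 = 759
M1 = 33, M2 = 23
y1 = 33^(-1) mod 23 = 7
y2 = 23^(-1) mod 33 = 23
x = (12×33×7 + 30×23×23) mod 759 = 426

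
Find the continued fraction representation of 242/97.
[2; 2, 48]

Euclidean algorithm steps:
242 = 2 × 97 + 48
97 = 2 × 48 + 1
48 = 48 × 1 + 0
Continued fraction: [2; 2, 48]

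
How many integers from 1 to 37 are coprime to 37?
36

37 = 37
φ(n) = n × ∏(1 - 1/p) for each prime p dividing n
φ(37) = 37 × (1 - 1/37) = 36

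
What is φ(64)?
32

64 = 2^6
φ(n) = n × ∏(1 - 1/p) for each prime p dividing n
φ(64) = 64 × (1 - 1/2) = 32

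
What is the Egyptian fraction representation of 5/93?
1/19 + 1/884 + 1/1562028

Greedy algorithm:
5/93: ceiling(93/5) = 19, use 1/19
2/1767: ceiling(1767/2) = 884, use 1/884
1/1562028: ceiling(1562028/1) = 1562028, use 1/1562028
Result: 5/93 = 1/19 + 1/884 + 1/1562028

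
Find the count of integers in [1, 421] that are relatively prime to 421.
420

421 = 421
φ(n) = n × ∏(1 - 1/p) for each prime p dividing n
φ(421) = 421 × (1 - 1/421) = 420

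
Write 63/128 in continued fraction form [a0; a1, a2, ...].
[0; 2, 31, 2]

Euclidean algorithm steps:
63 = 0 × 128 + 63
128 = 2 × 63 + 2
63 = 31 × 2 + 1
2 = 2 × 1 + 0
Continued fraction: [0; 2, 31, 2]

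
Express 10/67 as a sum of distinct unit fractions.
1/7 + 1/157 + 1/36817 + 1/2710946161

Greedy algorithm:
10/67: ceiling(67/10) = 7, use 1/7
3/469: ceiling(469/3) = 157, use 1/157
2/73633: ceiling(73633/2) = 36817, use 1/36817
1/2710946161: ceiling(2710946161/1) = 2710946161, use 1/2710946161
Result: 10/67 = 1/7 + 1/157 + 1/36817 + 1/2710946161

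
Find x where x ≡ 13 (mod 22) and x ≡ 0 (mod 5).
35

Using Chinese Remainder Theorem:
M = 22 × 5 = 110
M1 = 5, M2 = 22
y1 = 5^(-1) mod 22 = 9
y2 = 22^(-1) mod 5 = 3
x = (13×5×9 + 0×22×3) mod 110 = 35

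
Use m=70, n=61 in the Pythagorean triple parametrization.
(1179, 8540, 8621)

Euclid's formula: a = m² - n², b = 2mn, c = m² + n²
m = 70, n = 61
a = 70² - 61² = 4900 - 3721 = 1179
b = 2 × 70 × 61 = 8540
c = 70² + 61² = 4900 + 3721 = 8621
Verification: 1179² + 8540² = 1390041 + 72931600 = 74321641 = 8621² ✓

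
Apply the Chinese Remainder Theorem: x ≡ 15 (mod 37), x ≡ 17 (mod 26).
459

Using Chinese Remainder Theorem:
M = 37 × 26 = 962
M1 = 26, M2 = 37
y1 = 26^(-1) mod 37 = 10
y2 = 37^(-1) mod 26 = 19
x = (15×26×10 + 17×37×19) mod 962 = 459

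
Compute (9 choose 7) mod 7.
1

Using Lucas' theorem:
Write n=9 and k=7 in base 7:
n in base 7: [1, 2]
k in base 7: [1, 0]
C(9,7) mod 7 = ∏ C(n_i, k_i) mod 7
Digit binomials (mod 7): C(1,1) = 1; C(2,0) = 1
Product: 1 × 1 = 1 ≡ 1 (mod 7)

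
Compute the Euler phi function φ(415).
328

415 = 5 × 83
φ(n) = n × ∏(1 - 1/p) for each prime p dividing n
φ(415) = 415 × (1 - 1/5) × (1 - 1/83) = 328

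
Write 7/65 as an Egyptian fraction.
1/10 + 1/130

Greedy algorithm:
7/65: ceiling(65/7) = 10, use 1/10
1/130: ceiling(130/1) = 130, use 1/130
Result: 7/65 = 1/10 + 1/130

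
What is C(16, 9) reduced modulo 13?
0

Using Lucas' theorem:
Write n=16 and k=9 in base 13:
n in base 13: [1, 3]
k in base 13: [0, 9]
C(16,9) mod 13 = ∏ C(n_i, k_i) mod 13
Digit binomials (mod 13): C(1,0) = 1; C(3,9) = 0 (k_i > n_i)
Product: 1 × 0 = 0 ≡ 0 (mod 13)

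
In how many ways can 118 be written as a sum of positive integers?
1482074143

p(n) counts ways to write n as a sum of positive integers (order ignored).
Euler's pentagonal recurrence: p(k) = p(k-1) + p(k-2) - p(k-5) - p(k-7) + p(k-12) + p(k-15) - ... (offsets j(3j∓1)/2, signs ++--, p(0)=1, p(<0)=0).
DP table for k = 0..117: p(0)=1, p(1)=1, p(2)=2, p(3)=3, p(4)=5, p(5)=7, p(6)=11, p(7)=15, p(8)=22, p(9)=30, p(10)=42, p(11)=56, p(12)=77, p(13)=101, p(14)=135, p(15)=176, p(16)=231, p(17)=297, p(18)=385, p(19)=490, p(20)=627, p(21)=792, p(22)=1002, p(23)=1255, p(24)=1575, p(25)=1958, p(26)=2436, p(27)=3010, p(28)=3718, p(29)=4565, p(30)=5604, p(31)=6842, p(32)=8349, p(33)=10143, p(34)=12310, p(35)=14883, p(36)=17977, p(37)=21637, p(38)=26015, p(39)=31185, p(40)=37338, p(41)=44583, p(42)=53174, p(43)=63261, p(44)=75175, p(45)=89134, p(46)=105558, p(47)=124754, p(48)=147273, p(49)=173525, p(50)=204226, p(51)=239943, p(52)=281589, p(53)=329931, p(54)=386155, p(55)=451276, p(56)=526823, p(57)=614154, p(58)=715220, p(59)=831820, p(60)=966467, p(61)=1121505, p(62)=1300156, p(63)=1505499, p(64)=1741630, p(65)=2012558, p(66)=2323520, p(67)=2679689, p(68)=3087735, p(69)=3554345, p(70)=4087968, p(71)=4697205, p(72)=5392783, p(73)=6185689, p(74)=7089500, p(75)=8118264, p(76)=9289091, p(77)=10619863, p(78)=12132164, p(79)=13848650, p(80)=15796476, p(81)=18004327, p(82)=20506255, p(83)=23338469, p(84)=26543660, p(85)=30167357, p(86)=34262962, p(87)=38887673, p(88)=44108109, p(89)=49995925, p(90)=56634173, p(91)=64112359, p(92)=72533807, p(93)=82010177, p(94)=92669720, p(95)=104651419, p(96)=118114304, p(97)=133230930, p(98)=150198136, p(99)=169229875, p(100)=190569292, p(101)=214481126, p(102)=241265379, p(103)=271248950, p(104)=304801365, p(105)=342325709, p(106)=384276336, p(107)=431149389, p(108)=483502844, p(109)=541946240, p(110)=607163746, p(111)=679903203, p(112)=761002156, p(113)=851376628, p(114)=952050665, p(115)=1064144451, p(116)=1188908248, p(117)=1327710076.
Final step: p(118) = p(117) + p(116) - p(113) - p(111) + p(106) + p(103) - p(96) - p(92) + p(83) + p(78) - p(67) - p(61) + p(48) + p(41) - p(26) - p(18) + p(1)
= 1327710076 + 1188908248 - 851376628 - 679903203 + 384276336 + 271248950 - 118114304 - 72533807 + 23338469 + 12132164 - 2679689 - 1121505 + 147273 + 44583 - 2436 - 385 + 1
= 1482074143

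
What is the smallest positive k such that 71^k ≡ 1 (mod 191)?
190

191 is prime, so ord(71) divides φ(191) = 190.
Divisors of 190: 1, 2, 5, 10, 19, 38, 95, 190.
Repeated squaring: 71^1 ≡ 71, 71^2 ≡ 75, 71^4 ≡ 86, 71^8 ≡ 138, 71^16 ≡ 135, 71^32 ≡ 80, 71^64 ≡ 97, 71^128 ≡ 50 (mod 191).
Test 71^d mod 191 for each divisor d in increasing order:
71^1 ≡ 71
71^2 ≡ 75
71^5 = 71^4·71^1 ≡ 185
71^10 = 71^8·71^2 ≡ 36
71^19 = 71^16·71^2·71^1 ≡ 142
71^38 = 71^32·71^4·71^2 ≡ 109
71^95 = 71^64·71^16·71^8·71^4·71^2·71^1 ≡ 190
71^190 = 71^128·71^32·71^16·71^8·71^4·71^2 ≡ 1  ← first divisor giving 1
The order is 190.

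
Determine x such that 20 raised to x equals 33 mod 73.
29

Baby-step giant-step with step n = ⌈√73⌉ = 9.
Baby steps 20^j mod 73 (j:value) for j=0..8: 0:1, 1:20, 2:35, 3:43, 4:57, 5:45, 6:24, 7:42, 8:37.
Giant-step multiplier: 20^(-9) ≡ 20^(72-9) = 20^63 ≡ 22 (mod 73).
Giant steps γ_i = 33·22^i mod 73: γ_0=33, γ_1=69, γ_2=58, γ_3=35 (in table at j=2).
x = i·n + j = 3·9 + 2 = 29.
Check: 20^29 ≡ 33 (mod 73).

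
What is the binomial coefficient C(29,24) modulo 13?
0

Using Lucas' theorem:
Write n=29 and k=24 in base 13:
n in base 13: [2, 3]
k in base 13: [1, 11]
C(29,24) mod 13 = ∏ C(n_i, k_i) mod 13
Digit binomials (mod 13): C(2,1) = 2; C(3,11) = 0 (k_i > n_i)
Product: 2 × 0 = 0 ≡ 0 (mod 13)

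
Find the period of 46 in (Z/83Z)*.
82

83 is prime, so ord(46) divides φ(83) = 82.
Divisors of 82: 1, 2, 41, 82.
Repeated squaring: 46^1 ≡ 46, 46^2 ≡ 41, 46^4 ≡ 21, 46^8 ≡ 26, 46^16 ≡ 12, 46^32 ≡ 61, 46^64 ≡ 69 (mod 83).
Test 46^d mod 83 for each divisor d in increasing order:
46^1 ≡ 46
46^2 ≡ 41
46^41 = 46^32·46^8·46^1 ≡ 82
46^82 = 46^64·46^16·46^2 ≡ 1  ← first divisor giving 1
The order is 82.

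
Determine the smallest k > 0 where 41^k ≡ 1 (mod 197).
98

197 is prime, so ord(41) divides φ(197) = 196.
Divisors of 196: 1, 2, 4, 7, 14, 28, 49, 98, 196.
Repeated squaring: 41^1 ≡ 41, 41^2 ≡ 105, 41^4 ≡ 190, 41^8 ≡ 49, 41^16 ≡ 37, 41^32 ≡ 187, 41^64 ≡ 100, 41^128 ≡ 150 (mod 197).
Test 41^d mod 197 for each divisor d in increasing order:
41^1 ≡ 41
41^2 ≡ 105
41^4 ≡ 190
41^7 = 41^4·41^2·41^1 ≡ 6
41^14 = 41^8·41^4·41^2 ≡ 36
41^28 = 41^16·41^8·41^4 ≡ 114
41^49 = 41^32·41^16·41^1 ≡ 196
41^98 = 41^64·41^32·41^2 ≡ 1  ← first divisor giving 1
The order is 98.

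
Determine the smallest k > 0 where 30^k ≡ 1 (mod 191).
19

191 is prime, so ord(30) divides φ(191) = 190.
Divisors of 190: 1, 2, 5, 10, 19, 38, 95, 190.
Repeated squaring: 30^1 ≡ 30, 30^2 ≡ 136, 30^4 ≡ 160, 30^8 ≡ 6, 30^16 ≡ 36, 30^32 ≡ 150, 30^64 ≡ 153, 30^128 ≡ 107 (mod 191).
Test 30^d mod 191 for each divisor d in increasing order:
30^1 ≡ 30
30^2 ≡ 136
30^5 = 30^4·30^1 ≡ 25
30^10 = 30^8·30^2 ≡ 52
30^19 = 30^16·30^2·30^1 ≡ 1  ← first divisor giving 1
The order is 19.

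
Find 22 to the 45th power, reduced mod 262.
200

Repeated squaring. Binary of 45 = 101101.
22^1 ≡ 22 (mod 262); 22^2 ≡ 222 (mod 262); 22^4 ≡ 28 (mod 262); 22^8 ≡ 260 (mod 262); 22^16 ≡ 4 (mod 262); 22^32 ≡ 16 (mod 262)
22^45 = 22^1 × 22^4 × 22^8 × 22^32 ≡ 200 (mod 262)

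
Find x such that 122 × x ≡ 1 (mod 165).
23

gcd(122, 165) = 1, so the inverse exists.
Extended Euclidean algorithm on (165, 122):
165 = 1 × 122 + 43  ⟹  43 = (1)·165 + (-1)·122
122 = 2 × 43 + 36  ⟹  36 = (-2)·165 + (3)·122
43 = 1 × 36 + 7  ⟹  7 = (3)·165 + (-4)·122
36 = 5 × 7 + 1  ⟹  1 = (-17)·165 + (23)·122
So (23)·122 ≡ 1 (mod 165), i.e. 122^(-1) ≡ 23 (mod 165).
Check: 122 × 23 = 2806 ≡ 1 (mod 165)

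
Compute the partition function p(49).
173525

p(n) counts ways to write n as a sum of positive integers (order ignored).
Euler's pentagonal recurrence: p(k) = p(k-1) + p(k-2) - p(k-5) - p(k-7) + p(k-12) + p(k-15) - ... (offsets j(3j∓1)/2, signs ++--, p(0)=1, p(<0)=0).
DP table for k = 0..48: p(0)=1, p(1)=1, p(2)=2, p(3)=3, p(4)=5, p(5)=7, p(6)=11, p(7)=15, p(8)=22, p(9)=30, p(10)=42, p(11)=56, p(12)=77, p(13)=101, p(14)=135, p(15)=176, p(16)=231, p(17)=297, p(18)=385, p(19)=490, p(20)=627, p(21)=792, p(22)=1002, p(23)=1255, p(24)=1575, p(25)=1958, p(26)=2436, p(27)=3010, p(28)=3718, p(29)=4565, p(30)=5604, p(31)=6842, p(32)=8349, p(33)=10143, p(34)=12310, p(35)=14883, p(36)=17977, p(37)=21637, p(38)=26015, p(39)=31185, p(40)=37338, p(41)=44583, p(42)=53174, p(43)=63261, p(44)=75175, p(45)=89134, p(46)=105558, p(47)=124754, p(48)=147273.
Final step: p(49) = p(48) + p(47) - p(44) - p(42) + p(37) + p(34) - p(27) - p(23) + p(14) + p(9)
= 147273 + 124754 - 75175 - 53174 + 21637 + 12310 - 3010 - 1255 + 135 + 30
= 173525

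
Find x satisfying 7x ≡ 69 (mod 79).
x ≡ 55 (mod 79)

gcd(7, 79) = 1, which divides 69, so solutions exist.
Find 7^(-1) mod 79 by the extended Euclidean algorithm:
79 = 11 × 7 + 2  ⟹  2 = (1)·79 + (-11)·7
7 = 3 × 2 + 1  ⟹  1 = (-3)·79 + (34)·7
So (34)·7 ≡ 1 (mod 79), i.e. 7^(-1) ≡ 34 (mod 79).
x ≡ 34 × 69 = 2346 ≡ 55 (mod 79).
Check: 7 × 55 = 385 ≡ 69 (mod 79).
Unique solution: x ≡ 55 (mod 79)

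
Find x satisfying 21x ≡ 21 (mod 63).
x ≡ 1 (mod 3)

gcd(21, 63) = 21, which divides 21, so solutions exist.
Divide through by 21: x ≡ 1 (mod 3).
The coefficient of x is now 1, so x ≡ 1 (mod 3).
Check: 21 × 1 = 21 ≡ 21 (mod 63).
x ≡ 1 (mod 3), giving 21 solutions mod 63.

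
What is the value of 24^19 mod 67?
64

Repeated squaring. Binary of 19 = 10011.
24^1 ≡ 24 (mod 67); 24^2 ≡ 40 (mod 67); 24^4 ≡ 59 (mod 67); 24^8 ≡ 64 (mod 67); 24^16 ≡ 9 (mod 67)
24^19 = 24^1 × 24^2 × 24^16 ≡ 64 (mod 67)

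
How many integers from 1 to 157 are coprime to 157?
156

157 = 157
φ(n) = n × ∏(1 - 1/p) for each prime p dividing n
φ(157) = 157 × (1 - 1/157) = 156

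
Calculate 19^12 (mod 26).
1

Repeated squaring. Binary of 12 = 1100.
19^1 ≡ 19 (mod 26); 19^2 ≡ 23 (mod 26); 19^4 ≡ 9 (mod 26); 19^8 ≡ 3 (mod 26)
19^12 = 19^4 × 19^8 ≡ 1 (mod 26)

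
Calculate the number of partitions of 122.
2291320912

p(n) counts ways to write n as a sum of positive integers (order ignored).
Euler's pentagonal recurrence: p(k) = p(k-1) + p(k-2) - p(k-5) - p(k-7) + p(k-12) + p(k-15) - ... (offsets j(3j∓1)/2, signs ++--, p(0)=1, p(<0)=0).
DP table for k = 0..121: p(0)=1, p(1)=1, p(2)=2, p(3)=3, p(4)=5, p(5)=7, p(6)=11, p(7)=15, p(8)=22, p(9)=30, p(10)=42, p(11)=56, p(12)=77, p(13)=101, p(14)=135, p(15)=176, p(16)=231, p(17)=297, p(18)=385, p(19)=490, p(20)=627, p(21)=792, p(22)=1002, p(23)=1255, p(24)=1575, p(25)=1958, p(26)=2436, p(27)=3010, p(28)=3718, p(29)=4565, p(30)=5604, p(31)=6842, p(32)=8349, p(33)=10143, p(34)=12310, p(35)=14883, p(36)=17977, p(37)=21637, p(38)=26015, p(39)=31185, p(40)=37338, p(41)=44583, p(42)=53174, p(43)=63261, p(44)=75175, p(45)=89134, p(46)=105558, p(47)=124754, p(48)=147273, p(49)=173525, p(50)=204226, p(51)=239943, p(52)=281589, p(53)=329931, p(54)=386155, p(55)=451276, p(56)=526823, p(57)=614154, p(58)=715220, p(59)=831820, p(60)=966467, p(61)=1121505, p(62)=1300156, p(63)=1505499, p(64)=1741630, p(65)=2012558, p(66)=2323520, p(67)=2679689, p(68)=3087735, p(69)=3554345, p(70)=4087968, p(71)=4697205, p(72)=5392783, p(73)=6185689, p(74)=7089500, p(75)=8118264, p(76)=9289091, p(77)=10619863, p(78)=12132164, p(79)=13848650, p(80)=15796476, p(81)=18004327, p(82)=20506255, p(83)=23338469, p(84)=26543660, p(85)=30167357, p(86)=34262962, p(87)=38887673, p(88)=44108109, p(89)=49995925, p(90)=56634173, p(91)=64112359, p(92)=72533807, p(93)=82010177, p(94)=92669720, p(95)=104651419, p(96)=118114304, p(97)=133230930, p(98)=150198136, p(99)=169229875, p(100)=190569292, p(101)=214481126, p(102)=241265379, p(103)=271248950, p(104)=304801365, p(105)=342325709, p(106)=384276336, p(107)=431149389, p(108)=483502844, p(109)=541946240, p(110)=607163746, p(111)=679903203, p(112)=761002156, p(113)=851376628, p(114)=952050665, p(115)=1064144451, p(116)=1188908248, p(117)=1327710076, p(118)=1482074143, p(119)=1653668665, p(120)=1844349560, p(121)=2056148051.
Final step: p(122) = p(121) + p(120) - p(117) - p(115) + p(110) + p(107) - p(100) - p(96) + p(87) + p(82) - p(71) - p(65) + p(52) + p(45) - p(30) - p(22) + p(5)
= 2056148051 + 1844349560 - 1327710076 - 1064144451 + 607163746 + 431149389 - 190569292 - 118114304 + 38887673 + 20506255 - 4697205 - 2012558 + 281589 + 89134 - 5604 - 1002 + 7
= 2291320912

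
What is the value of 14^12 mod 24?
16

Repeated squaring. Binary of 12 = 1100.
14^1 ≡ 14 (mod 24); 14^2 ≡ 4 (mod 24); 14^4 ≡ 16 (mod 24); 14^8 ≡ 16 (mod 24)
14^12 = 14^4 × 14^8 ≡ 16 (mod 24)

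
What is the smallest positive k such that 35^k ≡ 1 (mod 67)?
33

67 is prime, so ord(35) divides φ(67) = 66.
Divisors of 66: 1, 2, 3, 6, 11, 22, 33, 66.
Repeated squaring: 35^1 ≡ 35, 35^2 ≡ 19, 35^4 ≡ 26, 35^8 ≡ 6, 35^16 ≡ 36, 35^32 ≡ 23, 35^64 ≡ 60 (mod 67).
Test 35^d mod 67 for each divisor d in increasing order:
35^1 ≡ 35
35^2 ≡ 19
35^3 = 35^2·35^1 ≡ 62
35^6 = 35^4·35^2 ≡ 25
35^11 = 35^8·35^2·35^1 ≡ 37
35^22 = 35^16·35^4·35^2 ≡ 29
35^33 = 35^32·35^1 ≡ 1  ← first divisor giving 1
The order is 33.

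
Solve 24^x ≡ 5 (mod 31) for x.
20

Baby-step giant-step with step n = ⌈√31⌉ = 6.
Baby steps 24^j mod 31 (j:value) for j=0..5: 0:1, 1:24, 2:18, 3:29, 4:14, 5:26.
Giant-step multiplier: 24^(-6) ≡ 24^(30-6) = 24^24 ≡ 8 (mod 31).
Giant steps γ_i = 5·8^i mod 31: γ_0=5, γ_1=9, γ_2=10, γ_3=18 (in table at j=2).
x = i·n + j = 3·6 + 2 = 20.
Check: 24^20 ≡ 5 (mod 31).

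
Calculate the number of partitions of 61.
1121505

p(n) counts ways to write n as a sum of positive integers (order ignored).
Euler's pentagonal recurrence: p(k) = p(k-1) + p(k-2) - p(k-5) - p(k-7) + p(k-12) + p(k-15) - ... (offsets j(3j∓1)/2, signs ++--, p(0)=1, p(<0)=0).
DP table for k = 0..60: p(0)=1, p(1)=1, p(2)=2, p(3)=3, p(4)=5, p(5)=7, p(6)=11, p(7)=15, p(8)=22, p(9)=30, p(10)=42, p(11)=56, p(12)=77, p(13)=101, p(14)=135, p(15)=176, p(16)=231, p(17)=297, p(18)=385, p(19)=490, p(20)=627, p(21)=792, p(22)=1002, p(23)=1255, p(24)=1575, p(25)=1958, p(26)=2436, p(27)=3010, p(28)=3718, p(29)=4565, p(30)=5604, p(31)=6842, p(32)=8349, p(33)=10143, p(34)=12310, p(35)=14883, p(36)=17977, p(37)=21637, p(38)=26015, p(39)=31185, p(40)=37338, p(41)=44583, p(42)=53174, p(43)=63261, p(44)=75175, p(45)=89134, p(46)=105558, p(47)=124754, p(48)=147273, p(49)=173525, p(50)=204226, p(51)=239943, p(52)=281589, p(53)=329931, p(54)=386155, p(55)=451276, p(56)=526823, p(57)=614154, p(58)=715220, p(59)=831820, p(60)=966467.
Final step: p(61) = p(60) + p(59) - p(56) - p(54) + p(49) + p(46) - p(39) - p(35) + p(26) + p(21) - p(10) - p(4)
= 966467 + 831820 - 526823 - 386155 + 173525 + 105558 - 31185 - 14883 + 2436 + 792 - 42 - 5
= 1121505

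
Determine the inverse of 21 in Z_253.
241

gcd(21, 253) = 1, so the inverse exists.
Extended Euclidean algorithm on (253, 21):
253 = 12 × 21 + 1  ⟹  1 = (1)·253 + (-12)·21
So (-12)·21 ≡ 1 (mod 253), i.e. 21^(-1) ≡ -12 ≡ 241 (mod 253).
Check: 21 × 241 = 5061 ≡ 1 (mod 253)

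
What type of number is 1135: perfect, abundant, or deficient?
deficient

Proper divisors of 1135: sum = 1 + 5 + 227 = 233
Since 233 < 1135, 1135 is deficient.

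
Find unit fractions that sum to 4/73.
1/19 + 1/463 + 1/321091 + 1/206198539471

Greedy algorithm:
4/73: ceiling(73/4) = 19, use 1/19
3/1387: ceiling(1387/3) = 463, use 1/463
2/642181: ceiling(642181/2) = 321091, use 1/321091
1/206198539471: ceiling(206198539471/1) = 206198539471, use 1/206198539471
Result: 4/73 = 1/19 + 1/463 + 1/321091 + 1/206198539471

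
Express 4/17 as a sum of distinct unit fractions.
1/5 + 1/29 + 1/1233 + 1/3039345

Greedy algorithm:
4/17: ceiling(17/4) = 5, use 1/5
3/85: ceiling(85/3) = 29, use 1/29
2/2465: ceiling(2465/2) = 1233, use 1/1233
1/3039345: ceiling(3039345/1) = 3039345, use 1/3039345
Result: 4/17 = 1/5 + 1/29 + 1/1233 + 1/3039345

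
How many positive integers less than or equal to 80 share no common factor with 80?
32

80 = 2^4 × 5
φ(n) = n × ∏(1 - 1/p) for each prime p dividing n
φ(80) = 80 × (1 - 1/2) × (1 - 1/5) = 32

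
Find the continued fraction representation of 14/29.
[0; 2, 14]

Euclidean algorithm steps:
14 = 0 × 29 + 14
29 = 2 × 14 + 1
14 = 14 × 1 + 0
Continued fraction: [0; 2, 14]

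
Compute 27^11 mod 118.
81

Repeated squaring. Binary of 11 = 1011.
27^1 ≡ 27 (mod 118); 27^2 ≡ 21 (mod 118); 27^4 ≡ 87 (mod 118); 27^8 ≡ 17 (mod 118)
27^11 = 27^1 × 27^2 × 27^8 ≡ 81 (mod 118)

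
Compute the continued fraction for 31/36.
[0; 1, 6, 5]

Euclidean algorithm steps:
31 = 0 × 36 + 31
36 = 1 × 31 + 5
31 = 6 × 5 + 1
5 = 5 × 1 + 0
Continued fraction: [0; 1, 6, 5]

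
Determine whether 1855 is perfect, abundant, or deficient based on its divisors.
deficient

Proper divisors of 1855: sum = 1 + 5 + 7 + 35 + 53 + 265 + 371 = 737
Since 737 < 1855, 1855 is deficient.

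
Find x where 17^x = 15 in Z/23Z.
15

Baby-step giant-step with step n = ⌈√23⌉ = 5.
Baby steps 17^j mod 23 (j:value) for j=0..4: 0:1, 1:17, 2:13, 3:14, 4:8.
Giant-step multiplier: 17^(-5) ≡ 17^(22-5) = 17^17 ≡ 11 (mod 23).
Giant steps γ_i = 15·11^i mod 23: γ_0=15, γ_1=4, γ_2=21, γ_3=1 (in table at j=0).
x = i·n + j = 3·5 + 0 = 15.
Check: 17^15 ≡ 15 (mod 23).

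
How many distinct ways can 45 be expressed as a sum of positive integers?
89134

p(n) counts ways to write n as a sum of positive integers (order ignored).
Euler's pentagonal recurrence: p(k) = p(k-1) + p(k-2) - p(k-5) - p(k-7) + p(k-12) + p(k-15) - ... (offsets j(3j∓1)/2, signs ++--, p(0)=1, p(<0)=0).
DP table for k = 0..44: p(0)=1, p(1)=1, p(2)=2, p(3)=3, p(4)=5, p(5)=7, p(6)=11, p(7)=15, p(8)=22, p(9)=30, p(10)=42, p(11)=56, p(12)=77, p(13)=101, p(14)=135, p(15)=176, p(16)=231, p(17)=297, p(18)=385, p(19)=490, p(20)=627, p(21)=792, p(22)=1002, p(23)=1255, p(24)=1575, p(25)=1958, p(26)=2436, p(27)=3010, p(28)=3718, p(29)=4565, p(30)=5604, p(31)=6842, p(32)=8349, p(33)=10143, p(34)=12310, p(35)=14883, p(36)=17977, p(37)=21637, p(38)=26015, p(39)=31185, p(40)=37338, p(41)=44583, p(42)=53174, p(43)=63261, p(44)=75175.
Final step: p(45) = p(44) + p(43) - p(40) - p(38) + p(33) + p(30) - p(23) - p(19) + p(10) + p(5)
= 75175 + 63261 - 37338 - 26015 + 10143 + 5604 - 1255 - 490 + 42 + 7
= 89134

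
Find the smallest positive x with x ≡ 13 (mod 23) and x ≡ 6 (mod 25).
381

Using Chinese Remainder Theorem:
M = 23 × 25 = 575
M1 = 25, M2 = 23
y1 = 25^(-1) mod 23 = 12
y2 = 23^(-1) mod 25 = 12
x = (13×25×12 + 6×23×12) mod 575 = 381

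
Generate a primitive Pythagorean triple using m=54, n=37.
(1547, 3996, 4285)

Euclid's formula: a = m² - n², b = 2mn, c = m² + n²
m = 54, n = 37
a = 54² - 37² = 2916 - 1369 = 1547
b = 2 × 54 × 37 = 3996
c = 54² + 37² = 2916 + 1369 = 4285
Verification: 1547² + 3996² = 2393209 + 15968016 = 18361225 = 4285² ✓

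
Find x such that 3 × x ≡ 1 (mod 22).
15

gcd(3, 22) = 1, so the inverse exists.
Extended Euclidean algorithm on (22, 3):
22 = 7 × 3 + 1  ⟹  1 = (1)·22 + (-7)·3
So (-7)·3 ≡ 1 (mod 22), i.e. 3^(-1) ≡ -7 ≡ 15 (mod 22).
Check: 3 × 15 = 45 ≡ 1 (mod 22)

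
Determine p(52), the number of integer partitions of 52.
281589

p(n) counts ways to write n as a sum of positive integers (order ignored).
Euler's pentagonal recurrence: p(k) = p(k-1) + p(k-2) - p(k-5) - p(k-7) + p(k-12) + p(k-15) - ... (offsets j(3j∓1)/2, signs ++--, p(0)=1, p(<0)=0).
DP table for k = 0..51: p(0)=1, p(1)=1, p(2)=2, p(3)=3, p(4)=5, p(5)=7, p(6)=11, p(7)=15, p(8)=22, p(9)=30, p(10)=42, p(11)=56, p(12)=77, p(13)=101, p(14)=135, p(15)=176, p(16)=231, p(17)=297, p(18)=385, p(19)=490, p(20)=627, p(21)=792, p(22)=1002, p(23)=1255, p(24)=1575, p(25)=1958, p(26)=2436, p(27)=3010, p(28)=3718, p(29)=4565, p(30)=5604, p(31)=6842, p(32)=8349, p(33)=10143, p(34)=12310, p(35)=14883, p(36)=17977, p(37)=21637, p(38)=26015, p(39)=31185, p(40)=37338, p(41)=44583, p(42)=53174, p(43)=63261, p(44)=75175, p(45)=89134, p(46)=105558, p(47)=124754, p(48)=147273, p(49)=173525, p(50)=204226, p(51)=239943.
Final step: p(52) = p(51) + p(50) - p(47) - p(45) + p(40) + p(37) - p(30) - p(26) + p(17) + p(12) - p(1)
= 239943 + 204226 - 124754 - 89134 + 37338 + 21637 - 5604 - 2436 + 297 + 77 - 1
= 281589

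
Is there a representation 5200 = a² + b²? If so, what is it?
4² + 72² (a=4, b=72)

Factorization: 5200 = 2^4 × 5^2 × 13
By Fermat: n is sum of two squares iff every prime p ≡ 3 (mod 4) appears to even power.
All primes ≡ 3 (mod 4) appear to even power.
Search a = 0, 1, 2, … for 5200 - a² a perfect square: first hit at a = 4: 5200 - 16 = 5184 = 72².
5200 = 4² + 72² = 16 + 5184 ✓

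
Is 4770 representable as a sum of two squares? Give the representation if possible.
3² + 69² (a=3, b=69)

Factorization: 4770 = 2 × 3^2 × 5 × 53
By Fermat: n is sum of two squares iff every prime p ≡ 3 (mod 4) appears to even power.
All primes ≡ 3 (mod 4) appear to even power.
Search a = 0, 1, 2, … for 4770 - a² a perfect square: first hit at a = 3: 4770 - 9 = 4761 = 69².
4770 = 3² + 69² = 9 + 4761 ✓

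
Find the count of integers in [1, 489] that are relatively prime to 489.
324

489 = 3 × 163
φ(n) = n × ∏(1 - 1/p) for each prime p dividing n
φ(489) = 489 × (1 - 1/3) × (1 - 1/163) = 324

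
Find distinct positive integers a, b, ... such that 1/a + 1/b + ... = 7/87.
1/13 + 1/283 + 1/320073

Greedy algorithm:
7/87: ceiling(87/7) = 13, use 1/13
4/1131: ceiling(1131/4) = 283, use 1/283
1/320073: ceiling(320073/1) = 320073, use 1/320073
Result: 7/87 = 1/13 + 1/283 + 1/320073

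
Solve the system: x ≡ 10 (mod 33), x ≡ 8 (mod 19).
274

Using Chinese Remainder Theorem:
M = 33 × 19 = 627
M1 = 19, M2 = 33
y1 = 19^(-1) mod 33 = 7
y2 = 33^(-1) mod 19 = 15
x = (10×19×7 + 8×33×15) mod 627 = 274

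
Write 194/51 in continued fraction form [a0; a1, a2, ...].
[3; 1, 4, 10]

Euclidean algorithm steps:
194 = 3 × 51 + 41
51 = 1 × 41 + 10
41 = 4 × 10 + 1
10 = 10 × 1 + 0
Continued fraction: [3; 1, 4, 10]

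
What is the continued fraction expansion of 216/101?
[2; 7, 4, 1, 2]

Euclidean algorithm steps:
216 = 2 × 101 + 14
101 = 7 × 14 + 3
14 = 4 × 3 + 2
3 = 1 × 2 + 1
2 = 2 × 1 + 0
Continued fraction: [2; 7, 4, 1, 2]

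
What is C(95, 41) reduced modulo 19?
0

Using Lucas' theorem:
Write n=95 and k=41 in base 19:
n in base 19: [5, 0]
k in base 19: [2, 3]
C(95,41) mod 19 = ∏ C(n_i, k_i) mod 19
Digit binomials (mod 19): C(5,2) = 10; C(0,3) = 0 (k_i > n_i)
Product: 10 × 0 = 0 ≡ 0 (mod 19)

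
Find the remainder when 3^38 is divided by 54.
27

Repeated squaring. Binary of 38 = 100110.
3^1 ≡ 3 (mod 54); 3^2 ≡ 9 (mod 54); 3^4 ≡ 27 (mod 54); 3^8 ≡ 27 (mod 54); 3^16 ≡ 27 (mod 54); 3^32 ≡ 27 (mod 54)
3^38 = 3^2 × 3^4 × 3^32 ≡ 27 (mod 54)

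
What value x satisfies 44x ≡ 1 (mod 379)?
112

gcd(44, 379) = 1, so the inverse exists.
Extended Euclidean algorithm on (379, 44):
379 = 8 × 44 + 27  ⟹  27 = (1)·379 + (-8)·44
44 = 1 × 27 + 17  ⟹  17 = (-1)·379 + (9)·44
27 = 1 × 17 + 10  ⟹  10 = (2)·379 + (-17)·44
17 = 1 × 10 + 7  ⟹  7 = (-3)·379 + (26)·44
10 = 1 × 7 + 3  ⟹  3 = (5)·379 + (-43)·44
7 = 2 × 3 + 1  ⟹  1 = (-13)·379 + (112)·44
So (112)·44 ≡ 1 (mod 379), i.e. 44^(-1) ≡ 112 (mod 379).
Check: 44 × 112 = 4928 ≡ 1 (mod 379)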